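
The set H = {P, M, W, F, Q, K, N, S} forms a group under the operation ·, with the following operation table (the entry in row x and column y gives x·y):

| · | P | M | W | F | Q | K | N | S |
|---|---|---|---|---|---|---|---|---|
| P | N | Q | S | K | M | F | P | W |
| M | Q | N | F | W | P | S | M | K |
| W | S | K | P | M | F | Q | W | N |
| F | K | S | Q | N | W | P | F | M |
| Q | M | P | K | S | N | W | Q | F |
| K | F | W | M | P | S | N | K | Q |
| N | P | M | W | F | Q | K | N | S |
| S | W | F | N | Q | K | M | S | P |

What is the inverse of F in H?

F

First locate the identity: row N matches the header, so N is the identity.
Scan row F for N: F·F = N. Hence F^(-1) = F.
(Structurally, H here is isomorphic to the dihedral group D_4.)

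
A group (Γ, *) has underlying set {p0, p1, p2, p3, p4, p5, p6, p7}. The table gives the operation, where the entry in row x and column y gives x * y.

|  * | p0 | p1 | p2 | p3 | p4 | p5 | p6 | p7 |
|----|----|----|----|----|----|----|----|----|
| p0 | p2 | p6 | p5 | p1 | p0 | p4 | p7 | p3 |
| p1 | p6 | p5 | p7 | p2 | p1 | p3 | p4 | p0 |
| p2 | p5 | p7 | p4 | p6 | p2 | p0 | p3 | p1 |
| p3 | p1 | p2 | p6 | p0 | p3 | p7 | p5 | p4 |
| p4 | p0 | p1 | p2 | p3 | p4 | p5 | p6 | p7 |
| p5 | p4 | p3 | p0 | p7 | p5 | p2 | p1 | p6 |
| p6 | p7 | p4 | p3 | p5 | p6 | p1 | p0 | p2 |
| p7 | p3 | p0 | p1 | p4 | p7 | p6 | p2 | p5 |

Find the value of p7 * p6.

p2

Read row p7, column p6: p7 * p6 = p2.
(Structurally, Γ here is isomorphic to the cyclic group Z_8.)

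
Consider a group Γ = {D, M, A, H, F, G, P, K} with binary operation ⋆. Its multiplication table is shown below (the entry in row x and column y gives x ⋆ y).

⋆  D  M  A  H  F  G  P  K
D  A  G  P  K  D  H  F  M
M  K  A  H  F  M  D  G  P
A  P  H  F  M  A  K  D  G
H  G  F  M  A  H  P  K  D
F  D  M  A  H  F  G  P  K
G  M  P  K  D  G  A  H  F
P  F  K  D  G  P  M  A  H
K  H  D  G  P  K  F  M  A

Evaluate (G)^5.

G^1 = G
G^2 = G ⋆ G = A
G^3 = A ⋆ G = K
G^4 = K ⋆ G = F
G^5 = F ⋆ G = G
(Structurally, Γ here is isomorphic to the quaternion group Q_8.)

G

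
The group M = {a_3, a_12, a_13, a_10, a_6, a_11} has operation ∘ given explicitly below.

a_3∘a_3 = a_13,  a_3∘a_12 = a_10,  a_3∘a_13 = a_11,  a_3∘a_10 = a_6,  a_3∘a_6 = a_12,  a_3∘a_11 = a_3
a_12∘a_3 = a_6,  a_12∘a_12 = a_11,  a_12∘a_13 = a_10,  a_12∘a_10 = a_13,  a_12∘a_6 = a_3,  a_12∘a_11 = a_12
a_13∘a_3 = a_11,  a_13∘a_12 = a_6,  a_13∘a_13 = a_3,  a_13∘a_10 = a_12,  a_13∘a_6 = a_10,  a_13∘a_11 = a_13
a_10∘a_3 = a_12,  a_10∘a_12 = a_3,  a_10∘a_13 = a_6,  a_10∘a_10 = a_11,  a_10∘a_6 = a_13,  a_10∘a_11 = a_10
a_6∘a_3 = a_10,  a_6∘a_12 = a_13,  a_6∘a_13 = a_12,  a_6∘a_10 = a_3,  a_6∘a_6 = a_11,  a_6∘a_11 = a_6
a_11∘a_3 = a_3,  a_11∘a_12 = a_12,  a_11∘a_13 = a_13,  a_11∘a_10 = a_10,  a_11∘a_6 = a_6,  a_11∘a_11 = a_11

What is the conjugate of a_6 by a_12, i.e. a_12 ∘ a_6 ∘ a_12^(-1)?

The identity is a_11. In row a_12, the entry a_11 sits in column a_12, so a_12^(-1) = a_12.
a_12 ∘ a_6 = a_3
a_3 ∘ a_12 = a_10

a_10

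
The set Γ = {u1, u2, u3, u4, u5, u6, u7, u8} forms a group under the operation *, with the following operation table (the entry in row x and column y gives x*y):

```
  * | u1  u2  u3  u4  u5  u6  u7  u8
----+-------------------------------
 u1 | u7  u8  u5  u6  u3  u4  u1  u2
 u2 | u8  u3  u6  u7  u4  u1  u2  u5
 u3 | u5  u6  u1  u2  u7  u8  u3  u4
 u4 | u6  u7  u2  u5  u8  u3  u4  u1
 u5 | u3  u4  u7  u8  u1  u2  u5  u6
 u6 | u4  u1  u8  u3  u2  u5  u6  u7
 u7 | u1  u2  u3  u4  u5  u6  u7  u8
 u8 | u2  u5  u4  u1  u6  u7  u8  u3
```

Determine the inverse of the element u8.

First locate the identity: row u7 matches the header, so u7 is the identity.
Scan row u8 for u7: u8*u6 = u7. Hence u8^(-1) = u6.
(Structurally, Γ here is isomorphic to the cyclic group Z_8.)

u6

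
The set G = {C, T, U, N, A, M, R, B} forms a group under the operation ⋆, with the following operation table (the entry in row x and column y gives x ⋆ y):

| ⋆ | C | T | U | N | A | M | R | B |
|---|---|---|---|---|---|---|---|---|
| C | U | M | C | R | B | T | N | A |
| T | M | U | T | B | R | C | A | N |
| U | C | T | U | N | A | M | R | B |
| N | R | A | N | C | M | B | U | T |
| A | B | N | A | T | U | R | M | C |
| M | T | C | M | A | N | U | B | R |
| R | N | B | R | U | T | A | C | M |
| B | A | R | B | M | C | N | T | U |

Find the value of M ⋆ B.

R

Read row M, column B: M ⋆ B = R.
(Structurally, G here is isomorphic to the dihedral group D_4.)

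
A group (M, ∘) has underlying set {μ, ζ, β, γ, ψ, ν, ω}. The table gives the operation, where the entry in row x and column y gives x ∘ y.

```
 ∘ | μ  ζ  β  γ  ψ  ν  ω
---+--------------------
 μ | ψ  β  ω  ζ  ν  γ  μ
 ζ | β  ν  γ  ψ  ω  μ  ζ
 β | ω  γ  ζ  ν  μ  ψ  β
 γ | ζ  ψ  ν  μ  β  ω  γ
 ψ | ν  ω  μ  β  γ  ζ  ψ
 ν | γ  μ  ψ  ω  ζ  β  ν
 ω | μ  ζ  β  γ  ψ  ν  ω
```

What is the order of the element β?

The identity element is ω (its row matches the header).
β^1 = β
β^2 = β ∘ β = ζ
β^3 = ζ ∘ β = γ
β^4 = γ ∘ β = ν
β^5 = ν ∘ β = ψ
β^6 = ψ ∘ β = μ
β^7 = μ ∘ β = ω
The first power of β equal to the identity is β^7, so ord(β) = 7.
(Structurally, M here is isomorphic to the cyclic group Z_7.)

7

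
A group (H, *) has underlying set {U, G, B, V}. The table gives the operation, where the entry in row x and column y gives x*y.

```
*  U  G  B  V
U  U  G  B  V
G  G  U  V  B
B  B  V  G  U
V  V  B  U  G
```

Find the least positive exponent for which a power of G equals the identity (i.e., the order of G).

2

The identity element is U (its row matches the header).
G^1 = G
G^2 = G*G = U
The first power of G equal to the identity is G^2, so ord(G) = 2.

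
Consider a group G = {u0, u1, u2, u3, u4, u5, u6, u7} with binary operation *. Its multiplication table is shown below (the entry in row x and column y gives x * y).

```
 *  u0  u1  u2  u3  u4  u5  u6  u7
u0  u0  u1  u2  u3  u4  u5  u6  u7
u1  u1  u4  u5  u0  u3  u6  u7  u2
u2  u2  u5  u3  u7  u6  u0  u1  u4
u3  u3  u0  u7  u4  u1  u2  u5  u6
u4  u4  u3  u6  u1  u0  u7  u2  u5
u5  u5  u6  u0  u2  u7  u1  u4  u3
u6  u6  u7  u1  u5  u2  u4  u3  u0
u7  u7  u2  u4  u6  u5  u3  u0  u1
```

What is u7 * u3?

Read row u7, column u3: u7 * u3 = u6.

u6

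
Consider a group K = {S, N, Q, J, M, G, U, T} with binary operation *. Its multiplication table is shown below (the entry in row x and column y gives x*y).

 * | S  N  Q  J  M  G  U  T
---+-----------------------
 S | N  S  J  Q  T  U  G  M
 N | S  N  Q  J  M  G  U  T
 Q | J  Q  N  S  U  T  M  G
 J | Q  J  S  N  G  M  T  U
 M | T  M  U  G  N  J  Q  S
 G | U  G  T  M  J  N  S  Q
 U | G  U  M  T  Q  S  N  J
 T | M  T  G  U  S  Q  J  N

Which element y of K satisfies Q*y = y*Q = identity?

Q

First locate the identity: row N matches the header, so N is the identity.
Scan row Q for N: Q*Q = N. Hence Q^(-1) = Q.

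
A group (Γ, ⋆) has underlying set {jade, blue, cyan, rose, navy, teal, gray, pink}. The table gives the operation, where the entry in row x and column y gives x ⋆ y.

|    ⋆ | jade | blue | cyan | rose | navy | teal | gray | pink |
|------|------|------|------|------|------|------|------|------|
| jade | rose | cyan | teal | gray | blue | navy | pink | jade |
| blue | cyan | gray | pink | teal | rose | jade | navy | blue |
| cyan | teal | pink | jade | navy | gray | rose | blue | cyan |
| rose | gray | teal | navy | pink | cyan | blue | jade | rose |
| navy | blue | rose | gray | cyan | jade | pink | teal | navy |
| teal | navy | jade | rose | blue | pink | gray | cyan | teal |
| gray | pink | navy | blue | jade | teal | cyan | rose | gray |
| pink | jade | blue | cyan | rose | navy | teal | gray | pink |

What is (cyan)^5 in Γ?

cyan^1 = cyan
cyan^2 = cyan ⋆ cyan = jade
cyan^3 = jade ⋆ cyan = teal
cyan^4 = teal ⋆ cyan = rose
cyan^5 = rose ⋆ cyan = navy

navy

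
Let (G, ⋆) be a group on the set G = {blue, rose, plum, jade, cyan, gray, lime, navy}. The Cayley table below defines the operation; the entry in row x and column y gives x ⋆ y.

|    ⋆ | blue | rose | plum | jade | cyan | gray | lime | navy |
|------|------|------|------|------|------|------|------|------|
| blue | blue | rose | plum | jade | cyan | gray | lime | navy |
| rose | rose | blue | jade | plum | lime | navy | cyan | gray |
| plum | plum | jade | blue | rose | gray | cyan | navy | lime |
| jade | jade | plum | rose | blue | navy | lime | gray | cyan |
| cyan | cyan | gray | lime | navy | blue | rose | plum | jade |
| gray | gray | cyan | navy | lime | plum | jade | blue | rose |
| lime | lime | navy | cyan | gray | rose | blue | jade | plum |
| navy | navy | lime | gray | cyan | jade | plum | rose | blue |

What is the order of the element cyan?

2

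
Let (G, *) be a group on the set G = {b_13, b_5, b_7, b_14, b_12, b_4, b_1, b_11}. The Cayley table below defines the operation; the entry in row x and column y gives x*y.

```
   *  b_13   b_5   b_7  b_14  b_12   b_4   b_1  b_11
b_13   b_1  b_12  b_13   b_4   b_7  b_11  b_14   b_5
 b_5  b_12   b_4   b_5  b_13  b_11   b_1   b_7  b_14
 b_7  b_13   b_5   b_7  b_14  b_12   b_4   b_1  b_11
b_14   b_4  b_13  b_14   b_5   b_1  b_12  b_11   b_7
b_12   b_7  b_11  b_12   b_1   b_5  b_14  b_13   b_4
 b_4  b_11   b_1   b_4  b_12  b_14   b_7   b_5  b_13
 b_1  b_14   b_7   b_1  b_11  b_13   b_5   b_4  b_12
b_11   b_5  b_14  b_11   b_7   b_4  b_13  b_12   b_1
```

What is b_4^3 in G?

b_4^1 = b_4
b_4^2 = b_4*b_4 = b_7
b_4^3 = b_7*b_4 = b_4
(Structurally, G here is isomorphic to the cyclic group Z_8.)

b_4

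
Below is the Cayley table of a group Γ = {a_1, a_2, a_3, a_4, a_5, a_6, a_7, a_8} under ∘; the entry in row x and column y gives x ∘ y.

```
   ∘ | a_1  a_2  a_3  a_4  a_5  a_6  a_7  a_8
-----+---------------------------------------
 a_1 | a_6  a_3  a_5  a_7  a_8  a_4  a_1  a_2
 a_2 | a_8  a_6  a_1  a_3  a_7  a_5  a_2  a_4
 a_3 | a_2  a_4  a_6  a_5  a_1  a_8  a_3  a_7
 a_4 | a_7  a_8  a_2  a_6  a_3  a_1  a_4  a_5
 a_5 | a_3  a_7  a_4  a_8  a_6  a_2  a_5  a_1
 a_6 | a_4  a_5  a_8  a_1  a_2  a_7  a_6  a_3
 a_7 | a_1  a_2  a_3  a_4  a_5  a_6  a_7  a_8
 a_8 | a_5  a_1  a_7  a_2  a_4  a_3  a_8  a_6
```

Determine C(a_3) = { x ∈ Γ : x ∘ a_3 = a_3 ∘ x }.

{a_3, a_6, a_7, a_8}

Compare row a_3 with column a_3 entry by entry.
a_6 ∘ a_3 = a_8 = a_3 ∘ a_6, so a_6 commutes with a_3.
a_1 ∘ a_3 = a_5 but a_3 ∘ a_1 = a_2, so a_1 does not.
Collecting the elements that commute with a_3: C(a_3) = {a_3, a_6, a_7, a_8}.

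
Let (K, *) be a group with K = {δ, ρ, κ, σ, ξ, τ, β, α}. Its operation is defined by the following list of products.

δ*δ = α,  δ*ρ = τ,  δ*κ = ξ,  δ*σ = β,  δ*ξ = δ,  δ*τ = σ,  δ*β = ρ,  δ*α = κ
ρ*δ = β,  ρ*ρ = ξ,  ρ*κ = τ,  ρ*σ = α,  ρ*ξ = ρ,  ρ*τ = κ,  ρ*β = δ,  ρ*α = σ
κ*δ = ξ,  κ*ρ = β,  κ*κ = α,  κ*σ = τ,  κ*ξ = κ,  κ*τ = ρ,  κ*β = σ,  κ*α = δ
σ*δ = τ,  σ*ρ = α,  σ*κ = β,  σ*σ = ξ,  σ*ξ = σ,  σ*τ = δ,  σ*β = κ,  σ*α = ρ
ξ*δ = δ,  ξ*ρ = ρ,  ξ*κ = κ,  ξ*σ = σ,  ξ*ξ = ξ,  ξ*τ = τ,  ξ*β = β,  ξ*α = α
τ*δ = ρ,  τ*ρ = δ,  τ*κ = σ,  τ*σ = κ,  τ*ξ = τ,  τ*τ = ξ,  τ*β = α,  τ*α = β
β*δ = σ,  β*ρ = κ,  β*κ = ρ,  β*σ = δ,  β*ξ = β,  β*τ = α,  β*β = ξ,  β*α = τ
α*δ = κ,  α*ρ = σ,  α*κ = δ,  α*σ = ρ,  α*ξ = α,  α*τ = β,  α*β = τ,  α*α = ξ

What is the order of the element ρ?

2

The identity element is ξ (its row matches the header).
ρ^1 = ρ
ρ^2 = ρ*ρ = ξ
The first power of ρ equal to the identity is ρ^2, so ord(ρ) = 2.
(Structurally, K here is isomorphic to the dihedral group D_4.)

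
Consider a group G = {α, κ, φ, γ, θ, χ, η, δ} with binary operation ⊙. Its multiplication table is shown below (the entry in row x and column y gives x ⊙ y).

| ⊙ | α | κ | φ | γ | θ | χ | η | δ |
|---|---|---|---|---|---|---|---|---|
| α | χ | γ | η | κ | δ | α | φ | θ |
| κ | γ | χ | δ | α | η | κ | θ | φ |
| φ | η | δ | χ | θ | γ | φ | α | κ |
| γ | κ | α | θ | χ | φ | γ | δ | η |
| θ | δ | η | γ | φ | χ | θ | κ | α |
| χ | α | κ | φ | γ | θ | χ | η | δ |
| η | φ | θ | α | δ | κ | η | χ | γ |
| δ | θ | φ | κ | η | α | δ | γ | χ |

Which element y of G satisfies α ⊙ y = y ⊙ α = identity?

α

First locate the identity: row χ matches the header, so χ is the identity.
Scan row α for χ: α ⊙ α = χ. Hence α^(-1) = α.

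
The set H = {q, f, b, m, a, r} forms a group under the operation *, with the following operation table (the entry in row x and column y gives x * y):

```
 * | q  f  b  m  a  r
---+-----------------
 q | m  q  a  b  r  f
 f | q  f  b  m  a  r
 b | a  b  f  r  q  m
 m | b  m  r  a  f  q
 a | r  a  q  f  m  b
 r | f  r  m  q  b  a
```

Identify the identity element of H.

The identity e satisfies e * x = x for all x, so its row in the table reproduces the column headers.
Row f reads: q, f, b, m, a, r — exactly the header order. So f is the identity.
(Structurally, H here is isomorphic to the cyclic group Z_6.)

f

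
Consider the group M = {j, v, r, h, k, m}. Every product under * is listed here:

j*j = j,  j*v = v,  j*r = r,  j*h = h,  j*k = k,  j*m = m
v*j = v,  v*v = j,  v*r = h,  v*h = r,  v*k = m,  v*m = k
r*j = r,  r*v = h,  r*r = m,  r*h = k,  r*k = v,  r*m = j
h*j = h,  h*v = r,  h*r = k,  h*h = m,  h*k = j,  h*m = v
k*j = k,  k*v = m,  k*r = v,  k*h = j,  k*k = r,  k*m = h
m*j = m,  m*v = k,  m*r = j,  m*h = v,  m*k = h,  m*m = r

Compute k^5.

h

k^1 = k
k^2 = k * k = r
k^3 = r * k = v
k^4 = v * k = m
k^5 = m * k = h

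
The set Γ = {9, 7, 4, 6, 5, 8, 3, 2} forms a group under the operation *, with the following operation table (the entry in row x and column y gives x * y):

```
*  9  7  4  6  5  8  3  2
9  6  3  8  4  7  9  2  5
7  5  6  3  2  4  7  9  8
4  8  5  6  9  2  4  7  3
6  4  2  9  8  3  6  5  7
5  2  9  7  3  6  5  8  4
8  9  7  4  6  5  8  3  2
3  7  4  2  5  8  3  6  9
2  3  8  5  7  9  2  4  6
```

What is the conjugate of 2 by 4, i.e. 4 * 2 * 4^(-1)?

7

The identity is 8. In row 4, the entry 8 sits in column 9, so 4^(-1) = 9.
4 * 2 = 3
3 * 9 = 7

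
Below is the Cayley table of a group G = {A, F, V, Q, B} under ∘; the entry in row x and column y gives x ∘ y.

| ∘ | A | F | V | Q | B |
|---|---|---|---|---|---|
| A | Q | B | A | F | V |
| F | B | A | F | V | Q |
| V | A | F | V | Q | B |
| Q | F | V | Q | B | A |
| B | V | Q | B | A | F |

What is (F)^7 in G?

F^1 = F
F^2 = F ∘ F = A
F^3 = A ∘ F = B
F^4 = B ∘ F = Q
F^5 = Q ∘ F = V
F^6 = V ∘ F = F
F^7 = F ∘ F = A

A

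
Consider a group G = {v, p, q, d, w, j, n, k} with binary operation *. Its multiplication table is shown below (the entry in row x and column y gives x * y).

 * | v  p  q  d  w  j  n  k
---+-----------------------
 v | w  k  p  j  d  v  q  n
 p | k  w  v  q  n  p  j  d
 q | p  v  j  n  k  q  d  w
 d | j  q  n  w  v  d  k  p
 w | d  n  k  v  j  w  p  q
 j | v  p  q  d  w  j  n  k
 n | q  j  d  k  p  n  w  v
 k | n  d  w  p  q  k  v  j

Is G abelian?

Check whether the table is symmetric across its main diagonal.
Every entry (row x, col y) equals the entry (row y, col x), so G is abelian.
(In fact G ≅ Z_2 x Z_4.)

Yes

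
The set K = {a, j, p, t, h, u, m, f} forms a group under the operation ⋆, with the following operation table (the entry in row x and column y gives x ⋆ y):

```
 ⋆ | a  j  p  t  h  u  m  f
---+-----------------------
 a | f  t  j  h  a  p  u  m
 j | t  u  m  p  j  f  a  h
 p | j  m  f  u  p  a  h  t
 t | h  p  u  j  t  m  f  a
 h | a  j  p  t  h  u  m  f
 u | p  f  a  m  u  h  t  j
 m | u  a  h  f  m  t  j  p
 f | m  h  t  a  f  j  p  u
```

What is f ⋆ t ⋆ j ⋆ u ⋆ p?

f ⋆ t = a
a ⋆ j = t
t ⋆ u = m
m ⋆ p = h

h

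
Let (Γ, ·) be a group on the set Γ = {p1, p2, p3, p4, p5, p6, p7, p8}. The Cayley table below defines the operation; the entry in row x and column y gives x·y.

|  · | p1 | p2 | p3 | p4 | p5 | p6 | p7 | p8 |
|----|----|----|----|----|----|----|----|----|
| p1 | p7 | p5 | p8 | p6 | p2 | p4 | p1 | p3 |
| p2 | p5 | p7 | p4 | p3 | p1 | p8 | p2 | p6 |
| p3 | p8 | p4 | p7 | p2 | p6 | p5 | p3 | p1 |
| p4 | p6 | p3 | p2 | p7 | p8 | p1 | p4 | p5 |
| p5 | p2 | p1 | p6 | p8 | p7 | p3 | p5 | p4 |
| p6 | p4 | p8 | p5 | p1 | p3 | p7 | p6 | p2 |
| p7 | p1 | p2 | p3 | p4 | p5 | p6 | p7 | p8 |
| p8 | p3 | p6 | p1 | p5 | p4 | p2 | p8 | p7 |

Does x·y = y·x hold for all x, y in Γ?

Check whether the table is symmetric across its main diagonal.
Every entry (row x, col y) equals the entry (row y, col x), so Γ is abelian.

Yes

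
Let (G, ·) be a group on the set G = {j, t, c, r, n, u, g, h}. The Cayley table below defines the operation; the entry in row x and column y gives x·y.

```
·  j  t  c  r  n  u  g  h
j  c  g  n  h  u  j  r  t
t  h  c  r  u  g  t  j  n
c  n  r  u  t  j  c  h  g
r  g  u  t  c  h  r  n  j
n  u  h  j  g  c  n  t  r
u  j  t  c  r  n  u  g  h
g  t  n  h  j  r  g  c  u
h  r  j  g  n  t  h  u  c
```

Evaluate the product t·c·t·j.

t·c = r
r·t = u
u·j = j

j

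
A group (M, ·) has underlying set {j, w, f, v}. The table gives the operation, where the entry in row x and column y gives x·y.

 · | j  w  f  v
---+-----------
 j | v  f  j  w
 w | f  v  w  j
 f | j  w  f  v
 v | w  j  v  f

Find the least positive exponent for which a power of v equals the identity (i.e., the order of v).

2

The identity element is f (its row matches the header).
v^1 = v
v^2 = v·v = f
The first power of v equal to the identity is v^2, so ord(v) = 2.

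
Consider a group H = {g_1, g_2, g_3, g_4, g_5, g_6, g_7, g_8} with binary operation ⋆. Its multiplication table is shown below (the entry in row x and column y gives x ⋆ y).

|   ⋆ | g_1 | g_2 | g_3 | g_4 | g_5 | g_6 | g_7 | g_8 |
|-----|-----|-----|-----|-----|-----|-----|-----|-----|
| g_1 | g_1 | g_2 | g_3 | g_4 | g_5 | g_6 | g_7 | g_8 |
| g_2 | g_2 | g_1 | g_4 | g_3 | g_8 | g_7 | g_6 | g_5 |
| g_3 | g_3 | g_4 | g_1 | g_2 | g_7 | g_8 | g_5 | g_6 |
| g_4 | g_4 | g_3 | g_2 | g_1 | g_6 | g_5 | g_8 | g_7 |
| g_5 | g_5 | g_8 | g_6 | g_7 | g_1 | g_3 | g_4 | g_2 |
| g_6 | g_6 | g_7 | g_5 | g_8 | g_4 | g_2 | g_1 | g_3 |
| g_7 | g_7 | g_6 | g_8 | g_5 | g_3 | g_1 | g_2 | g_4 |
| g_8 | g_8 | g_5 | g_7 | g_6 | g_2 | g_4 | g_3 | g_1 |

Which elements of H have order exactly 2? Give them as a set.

{g_2, g_3, g_4, g_5, g_8}

Identity is g_1. Compute the order of each non-identity element by repeated multiplication:
  g_2: g_2 → g_1  (order 2)
  g_3: g_3 → g_1  (order 2)
  g_4: g_4 → g_1  (order 2)
  g_5: g_5 → g_1  (order 2)
  g_6: g_6 → g_2 → g_7 → g_1  (order 4)
  g_7: g_7 → g_2 → g_6 → g_1  (order 4)
  g_8: g_8 → g_1  (order 2)
Elements of order 2: {g_2, g_3, g_4, g_5, g_8}.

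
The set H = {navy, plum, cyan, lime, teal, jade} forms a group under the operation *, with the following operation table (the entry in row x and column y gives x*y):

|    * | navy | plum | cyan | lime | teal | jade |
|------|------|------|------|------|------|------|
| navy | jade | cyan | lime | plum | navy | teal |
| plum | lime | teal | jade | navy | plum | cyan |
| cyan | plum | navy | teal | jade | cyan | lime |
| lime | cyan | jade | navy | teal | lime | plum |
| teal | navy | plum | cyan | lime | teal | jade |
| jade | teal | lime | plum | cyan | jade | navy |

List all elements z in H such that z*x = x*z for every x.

{teal}

An element z is central iff its row equals its column in the table.
For cyan: cyan*navy = plum ≠ lime = navy*cyan, so cyan ∉ Z.
Checking each element this way leaves Z(H) = {teal}.
(Structurally, H here is isomorphic to the symmetric group S_3.)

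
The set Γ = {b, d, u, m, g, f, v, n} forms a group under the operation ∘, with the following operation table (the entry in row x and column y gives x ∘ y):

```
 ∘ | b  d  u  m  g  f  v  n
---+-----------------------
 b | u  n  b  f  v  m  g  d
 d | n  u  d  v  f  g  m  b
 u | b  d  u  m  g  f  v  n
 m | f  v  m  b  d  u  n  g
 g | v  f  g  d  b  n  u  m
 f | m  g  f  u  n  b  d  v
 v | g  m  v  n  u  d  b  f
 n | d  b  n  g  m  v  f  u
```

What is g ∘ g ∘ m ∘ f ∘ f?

g ∘ g = b
b ∘ m = f
f ∘ f = b
b ∘ f = m

m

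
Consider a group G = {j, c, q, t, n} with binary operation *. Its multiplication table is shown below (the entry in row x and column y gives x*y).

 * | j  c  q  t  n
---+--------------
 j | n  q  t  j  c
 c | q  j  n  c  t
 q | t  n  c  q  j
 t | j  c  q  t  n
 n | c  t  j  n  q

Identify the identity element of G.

The identity e satisfies e*x = x for all x, so its row in the table reproduces the column headers.
Row t reads: j, c, q, t, n — exactly the header order. So t is the identity.

t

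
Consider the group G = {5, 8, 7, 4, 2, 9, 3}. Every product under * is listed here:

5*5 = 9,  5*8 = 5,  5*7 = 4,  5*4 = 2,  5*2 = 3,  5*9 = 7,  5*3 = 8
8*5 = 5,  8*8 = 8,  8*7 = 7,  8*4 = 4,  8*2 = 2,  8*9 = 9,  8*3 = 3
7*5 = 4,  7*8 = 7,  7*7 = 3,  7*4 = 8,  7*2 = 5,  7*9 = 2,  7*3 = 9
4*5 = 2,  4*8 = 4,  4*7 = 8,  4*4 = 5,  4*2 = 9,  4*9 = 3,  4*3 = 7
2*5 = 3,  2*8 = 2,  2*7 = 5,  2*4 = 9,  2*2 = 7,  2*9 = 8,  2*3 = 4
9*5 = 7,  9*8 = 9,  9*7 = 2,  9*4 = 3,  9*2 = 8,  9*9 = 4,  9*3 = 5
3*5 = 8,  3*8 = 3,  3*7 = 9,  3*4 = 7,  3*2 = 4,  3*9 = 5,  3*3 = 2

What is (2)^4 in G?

2^1 = 2
2^2 = 2 * 2 = 7
2^3 = 7 * 2 = 5
2^4 = 5 * 2 = 3

3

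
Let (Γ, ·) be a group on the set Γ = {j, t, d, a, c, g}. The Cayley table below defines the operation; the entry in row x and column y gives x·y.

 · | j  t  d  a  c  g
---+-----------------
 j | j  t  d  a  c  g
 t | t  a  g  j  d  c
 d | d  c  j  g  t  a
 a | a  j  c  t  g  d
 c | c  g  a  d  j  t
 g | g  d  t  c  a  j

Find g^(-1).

First locate the identity: row j matches the header, so j is the identity.
Scan row g for j: g·g = j. Hence g^(-1) = g.
(Structurally, Γ here is isomorphic to the symmetric group S_3.)

g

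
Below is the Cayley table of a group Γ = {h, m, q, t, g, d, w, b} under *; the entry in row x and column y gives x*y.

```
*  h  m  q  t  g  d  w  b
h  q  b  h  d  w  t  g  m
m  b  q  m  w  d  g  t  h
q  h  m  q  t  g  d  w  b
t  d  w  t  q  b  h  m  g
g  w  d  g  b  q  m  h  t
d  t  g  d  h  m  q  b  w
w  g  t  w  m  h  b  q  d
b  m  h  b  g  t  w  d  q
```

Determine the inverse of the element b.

First locate the identity: row q matches the header, so q is the identity.
Scan row b for q: b*b = q. Hence b^(-1) = b.

b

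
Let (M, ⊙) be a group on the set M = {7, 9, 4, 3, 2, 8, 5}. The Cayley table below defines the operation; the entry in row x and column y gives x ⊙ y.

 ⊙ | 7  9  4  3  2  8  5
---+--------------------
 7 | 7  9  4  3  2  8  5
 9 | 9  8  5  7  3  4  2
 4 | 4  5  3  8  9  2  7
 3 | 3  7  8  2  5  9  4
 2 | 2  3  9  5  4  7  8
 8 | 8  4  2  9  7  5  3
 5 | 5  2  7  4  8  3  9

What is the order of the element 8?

7

The identity element is 7 (its row matches the header).
8^1 = 8
8^2 = 8 ⊙ 8 = 5
8^3 = 5 ⊙ 8 = 3
8^4 = 3 ⊙ 8 = 9
8^5 = 9 ⊙ 8 = 4
8^6 = 4 ⊙ 8 = 2
8^7 = 2 ⊙ 8 = 7
The first power of 8 equal to the identity is 8^7, so ord(8) = 7.
(Structurally, M here is isomorphic to the cyclic group Z_7.)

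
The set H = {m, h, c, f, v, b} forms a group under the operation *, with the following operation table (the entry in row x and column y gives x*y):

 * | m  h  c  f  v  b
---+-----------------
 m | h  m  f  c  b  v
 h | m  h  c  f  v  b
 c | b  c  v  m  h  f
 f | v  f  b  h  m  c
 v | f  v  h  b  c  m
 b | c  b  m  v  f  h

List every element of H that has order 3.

Identity is h. Compute the order of each non-identity element by repeated multiplication:
  m: m → h  (order 2)
  c: c → v → h  (order 3)
  f: f → h  (order 2)
  v: v → c → h  (order 3)
  b: b → h  (order 2)
Elements of order 3: {c, v}.
(Structurally, H here is isomorphic to the symmetric group S_3.)

{c, v}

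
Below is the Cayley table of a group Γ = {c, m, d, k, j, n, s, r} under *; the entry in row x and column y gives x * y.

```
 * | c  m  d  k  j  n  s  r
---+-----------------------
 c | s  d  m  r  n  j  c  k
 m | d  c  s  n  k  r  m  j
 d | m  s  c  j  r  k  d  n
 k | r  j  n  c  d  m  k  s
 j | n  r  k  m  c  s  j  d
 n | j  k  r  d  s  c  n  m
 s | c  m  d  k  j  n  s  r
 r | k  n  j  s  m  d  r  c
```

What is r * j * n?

r * j = m
m * n = r

r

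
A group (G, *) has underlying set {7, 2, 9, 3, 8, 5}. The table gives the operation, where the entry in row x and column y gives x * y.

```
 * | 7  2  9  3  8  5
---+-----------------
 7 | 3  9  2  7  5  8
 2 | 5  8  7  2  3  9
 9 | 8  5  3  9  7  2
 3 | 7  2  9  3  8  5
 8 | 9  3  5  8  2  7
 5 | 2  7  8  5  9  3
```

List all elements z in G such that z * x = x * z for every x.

{3}

An element z is central iff its row equals its column in the table.
For 7: 7 * 8 = 5 ≠ 9 = 8 * 7, so 7 ∉ Z.
Checking each element this way leaves Z(G) = {3}.
(Structurally, G here is isomorphic to the symmetric group S_3.)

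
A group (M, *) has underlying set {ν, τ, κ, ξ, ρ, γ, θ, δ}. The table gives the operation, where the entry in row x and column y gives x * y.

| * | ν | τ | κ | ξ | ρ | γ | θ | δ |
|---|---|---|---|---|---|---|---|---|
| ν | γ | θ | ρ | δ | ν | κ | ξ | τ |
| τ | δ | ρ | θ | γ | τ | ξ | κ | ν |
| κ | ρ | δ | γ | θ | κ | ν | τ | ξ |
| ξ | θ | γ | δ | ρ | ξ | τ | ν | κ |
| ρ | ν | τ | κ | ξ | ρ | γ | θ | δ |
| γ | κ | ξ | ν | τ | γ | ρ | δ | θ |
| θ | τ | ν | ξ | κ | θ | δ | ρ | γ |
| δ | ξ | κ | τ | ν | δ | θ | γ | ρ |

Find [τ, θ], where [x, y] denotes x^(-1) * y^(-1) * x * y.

γ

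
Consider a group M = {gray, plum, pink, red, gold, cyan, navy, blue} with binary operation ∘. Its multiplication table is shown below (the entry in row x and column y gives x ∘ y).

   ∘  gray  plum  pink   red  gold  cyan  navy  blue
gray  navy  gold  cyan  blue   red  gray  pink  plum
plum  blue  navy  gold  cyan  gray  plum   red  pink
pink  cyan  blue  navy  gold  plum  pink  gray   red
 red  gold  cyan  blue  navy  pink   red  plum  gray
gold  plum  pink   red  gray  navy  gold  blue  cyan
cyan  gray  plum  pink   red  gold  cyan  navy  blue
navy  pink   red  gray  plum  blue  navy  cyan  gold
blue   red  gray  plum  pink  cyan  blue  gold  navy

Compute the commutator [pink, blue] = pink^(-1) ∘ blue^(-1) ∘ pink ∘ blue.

Identity is cyan; from the table pink^(-1) = gray and blue^(-1) = gold.
gray ∘ gold = red
red ∘ pink = blue
blue ∘ blue = navy

navy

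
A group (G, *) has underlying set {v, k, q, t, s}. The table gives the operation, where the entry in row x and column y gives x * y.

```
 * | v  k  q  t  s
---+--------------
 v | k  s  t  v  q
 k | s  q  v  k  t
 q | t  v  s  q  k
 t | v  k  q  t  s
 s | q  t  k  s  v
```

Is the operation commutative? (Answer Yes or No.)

Check whether the table is symmetric across its main diagonal.
Every entry (row x, col y) equals the entry (row y, col x), so G is abelian.

Yes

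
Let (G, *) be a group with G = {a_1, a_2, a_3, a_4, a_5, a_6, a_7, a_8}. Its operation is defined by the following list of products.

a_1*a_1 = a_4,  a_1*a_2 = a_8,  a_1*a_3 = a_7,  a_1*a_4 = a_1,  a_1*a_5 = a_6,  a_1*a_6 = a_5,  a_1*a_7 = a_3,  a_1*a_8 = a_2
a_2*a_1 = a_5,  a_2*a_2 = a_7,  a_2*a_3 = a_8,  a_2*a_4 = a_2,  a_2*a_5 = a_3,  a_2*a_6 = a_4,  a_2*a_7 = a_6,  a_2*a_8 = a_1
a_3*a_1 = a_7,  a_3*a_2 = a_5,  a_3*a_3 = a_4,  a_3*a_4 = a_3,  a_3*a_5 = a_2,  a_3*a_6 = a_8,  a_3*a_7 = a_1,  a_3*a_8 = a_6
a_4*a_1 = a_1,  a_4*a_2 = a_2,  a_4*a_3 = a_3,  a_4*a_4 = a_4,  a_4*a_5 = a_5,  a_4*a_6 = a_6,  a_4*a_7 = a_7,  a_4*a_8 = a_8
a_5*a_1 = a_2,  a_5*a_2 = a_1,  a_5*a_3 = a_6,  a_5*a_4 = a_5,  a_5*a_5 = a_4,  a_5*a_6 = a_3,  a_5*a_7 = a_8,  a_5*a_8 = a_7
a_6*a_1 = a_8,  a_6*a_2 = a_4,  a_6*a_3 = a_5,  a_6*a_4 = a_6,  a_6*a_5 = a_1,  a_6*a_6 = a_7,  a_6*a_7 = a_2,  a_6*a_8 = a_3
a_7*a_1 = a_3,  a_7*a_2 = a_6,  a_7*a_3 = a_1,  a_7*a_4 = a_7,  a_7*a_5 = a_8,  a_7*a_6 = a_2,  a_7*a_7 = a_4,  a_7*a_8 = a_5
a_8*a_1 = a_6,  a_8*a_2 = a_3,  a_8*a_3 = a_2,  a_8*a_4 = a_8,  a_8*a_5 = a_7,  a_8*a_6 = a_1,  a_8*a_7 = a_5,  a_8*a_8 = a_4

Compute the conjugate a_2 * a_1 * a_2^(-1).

The identity is a_4. In row a_2, the entry a_4 sits in column a_6, so a_2^(-1) = a_6.
a_2 * a_1 = a_5
a_5 * a_6 = a_3

a_3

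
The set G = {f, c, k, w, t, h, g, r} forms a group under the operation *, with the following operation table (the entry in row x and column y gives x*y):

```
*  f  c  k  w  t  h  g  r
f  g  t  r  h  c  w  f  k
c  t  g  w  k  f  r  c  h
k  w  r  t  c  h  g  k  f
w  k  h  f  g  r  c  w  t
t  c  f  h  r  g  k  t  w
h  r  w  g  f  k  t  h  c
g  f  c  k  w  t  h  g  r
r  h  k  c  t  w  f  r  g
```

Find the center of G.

{g, t}

An element z is central iff its row equals its column in the table.
For h: h*r = c ≠ f = r*h, so h ∉ Z.
Checking each element this way leaves Z(G) = {g, t}.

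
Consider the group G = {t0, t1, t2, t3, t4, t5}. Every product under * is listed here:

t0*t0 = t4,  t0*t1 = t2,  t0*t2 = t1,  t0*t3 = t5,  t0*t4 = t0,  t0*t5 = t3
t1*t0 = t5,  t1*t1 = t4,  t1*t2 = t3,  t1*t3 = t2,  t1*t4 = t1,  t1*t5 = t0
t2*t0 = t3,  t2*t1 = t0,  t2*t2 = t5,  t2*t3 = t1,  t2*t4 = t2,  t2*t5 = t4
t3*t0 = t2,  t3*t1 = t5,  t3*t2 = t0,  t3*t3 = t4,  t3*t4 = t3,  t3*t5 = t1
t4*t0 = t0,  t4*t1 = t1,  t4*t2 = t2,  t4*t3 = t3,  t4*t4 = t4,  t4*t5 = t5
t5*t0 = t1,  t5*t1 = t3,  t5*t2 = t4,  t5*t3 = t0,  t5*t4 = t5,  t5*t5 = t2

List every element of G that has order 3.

{t2, t5}

Identity is t4. Compute the order of each non-identity element by repeated multiplication:
  t0: t0 → t4  (order 2)
  t1: t1 → t4  (order 2)
  t2: t2 → t5 → t4  (order 3)
  t3: t3 → t4  (order 2)
  t5: t5 → t2 → t4  (order 3)
Elements of order 3: {t2, t5}.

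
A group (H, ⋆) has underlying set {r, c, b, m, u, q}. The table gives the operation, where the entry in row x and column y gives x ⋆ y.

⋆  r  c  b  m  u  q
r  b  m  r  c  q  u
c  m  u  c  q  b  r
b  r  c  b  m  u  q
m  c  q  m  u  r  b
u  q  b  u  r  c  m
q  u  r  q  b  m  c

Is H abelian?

Yes

Check whether the table is symmetric across its main diagonal.
Every entry (row x, col y) equals the entry (row y, col x), so H is abelian.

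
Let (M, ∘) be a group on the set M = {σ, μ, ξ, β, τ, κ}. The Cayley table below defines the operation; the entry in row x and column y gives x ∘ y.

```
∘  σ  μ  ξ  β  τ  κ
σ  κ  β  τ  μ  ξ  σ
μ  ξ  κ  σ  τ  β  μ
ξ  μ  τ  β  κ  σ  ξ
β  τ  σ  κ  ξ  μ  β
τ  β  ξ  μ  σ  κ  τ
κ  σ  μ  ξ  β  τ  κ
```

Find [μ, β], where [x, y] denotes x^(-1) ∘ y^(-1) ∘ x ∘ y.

Identity is κ; from the table μ^(-1) = μ and β^(-1) = ξ.
μ ∘ ξ = σ
σ ∘ μ = β
β ∘ β = ξ

ξ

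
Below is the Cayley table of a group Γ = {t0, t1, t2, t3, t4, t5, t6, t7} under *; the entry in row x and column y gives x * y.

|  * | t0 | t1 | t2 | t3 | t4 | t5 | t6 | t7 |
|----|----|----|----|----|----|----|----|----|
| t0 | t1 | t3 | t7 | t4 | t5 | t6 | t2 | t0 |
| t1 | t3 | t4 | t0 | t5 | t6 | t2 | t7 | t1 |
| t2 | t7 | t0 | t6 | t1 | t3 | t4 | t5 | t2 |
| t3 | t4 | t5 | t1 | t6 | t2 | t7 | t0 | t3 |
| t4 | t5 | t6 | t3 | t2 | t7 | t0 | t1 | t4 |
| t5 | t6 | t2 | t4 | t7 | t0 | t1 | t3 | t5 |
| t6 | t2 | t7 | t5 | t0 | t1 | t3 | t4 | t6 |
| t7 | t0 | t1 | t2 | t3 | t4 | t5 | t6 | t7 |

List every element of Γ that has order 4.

{t1, t6}

Identity is t7. Compute the order of each non-identity element by repeated multiplication:
  t0: t0 → t1 → t3 → t4 → t5 → t6 → t2 → t7  (order 8)
  t1: t1 → t4 → t6 → t7  (order 4)
  t2: t2 → t6 → t5 → t4 → t3 → t1 → t0 → t7  (order 8)
  t3: t3 → t6 → t0 → t4 → t2 → t1 → t5 → t7  (order 8)
  t4: t4 → t7  (order 2)
  t5: t5 → t1 → t2 → t4 → t0 → t6 → t3 → t7  (order 8)
  t6: t6 → t4 → t1 → t7  (order 4)
Elements of order 4: {t1, t6}.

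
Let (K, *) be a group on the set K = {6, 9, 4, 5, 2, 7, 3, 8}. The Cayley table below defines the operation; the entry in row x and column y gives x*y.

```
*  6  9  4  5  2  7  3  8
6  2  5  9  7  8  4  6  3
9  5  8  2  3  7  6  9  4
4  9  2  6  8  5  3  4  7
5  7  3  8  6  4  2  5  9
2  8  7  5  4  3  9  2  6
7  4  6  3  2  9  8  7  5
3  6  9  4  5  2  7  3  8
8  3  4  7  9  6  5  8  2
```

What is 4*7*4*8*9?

6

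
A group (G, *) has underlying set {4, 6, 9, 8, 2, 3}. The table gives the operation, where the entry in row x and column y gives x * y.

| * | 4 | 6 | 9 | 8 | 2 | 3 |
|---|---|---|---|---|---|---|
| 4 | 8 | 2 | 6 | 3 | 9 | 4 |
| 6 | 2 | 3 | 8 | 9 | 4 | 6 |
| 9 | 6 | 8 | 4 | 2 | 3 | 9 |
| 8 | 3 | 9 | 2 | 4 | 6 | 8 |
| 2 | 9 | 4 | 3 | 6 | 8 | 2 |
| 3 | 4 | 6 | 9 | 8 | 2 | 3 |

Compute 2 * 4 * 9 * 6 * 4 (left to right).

9

2 * 4 = 9
9 * 9 = 4
4 * 6 = 2
2 * 4 = 9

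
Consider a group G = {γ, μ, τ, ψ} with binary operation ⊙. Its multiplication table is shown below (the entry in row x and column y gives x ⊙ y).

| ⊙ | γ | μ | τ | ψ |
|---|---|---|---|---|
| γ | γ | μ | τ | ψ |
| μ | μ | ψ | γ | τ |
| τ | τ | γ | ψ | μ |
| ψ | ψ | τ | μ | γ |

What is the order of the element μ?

4

The identity element is γ (its row matches the header).
μ^1 = μ
μ^2 = μ ⊙ μ = ψ
μ^3 = ψ ⊙ μ = τ
μ^4 = τ ⊙ μ = γ
The first power of μ equal to the identity is μ^4, so ord(μ) = 4.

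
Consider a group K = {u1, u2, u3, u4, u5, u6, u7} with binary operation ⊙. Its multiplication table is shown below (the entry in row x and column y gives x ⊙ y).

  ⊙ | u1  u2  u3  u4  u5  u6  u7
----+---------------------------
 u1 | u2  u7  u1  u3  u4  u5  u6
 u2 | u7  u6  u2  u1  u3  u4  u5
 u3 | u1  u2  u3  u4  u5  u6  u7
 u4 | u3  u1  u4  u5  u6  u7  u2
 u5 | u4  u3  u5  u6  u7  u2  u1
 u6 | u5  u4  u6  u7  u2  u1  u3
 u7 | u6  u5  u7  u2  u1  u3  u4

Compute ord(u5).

7

The identity element is u3 (its row matches the header).
u5^1 = u5
u5^2 = u5 ⊙ u5 = u7
u5^3 = u7 ⊙ u5 = u1
u5^4 = u1 ⊙ u5 = u4
u5^5 = u4 ⊙ u5 = u6
u5^6 = u6 ⊙ u5 = u2
u5^7 = u2 ⊙ u5 = u3
The first power of u5 equal to the identity is u5^7, so ord(u5) = 7.
(Structurally, K here is isomorphic to the cyclic group Z_7.)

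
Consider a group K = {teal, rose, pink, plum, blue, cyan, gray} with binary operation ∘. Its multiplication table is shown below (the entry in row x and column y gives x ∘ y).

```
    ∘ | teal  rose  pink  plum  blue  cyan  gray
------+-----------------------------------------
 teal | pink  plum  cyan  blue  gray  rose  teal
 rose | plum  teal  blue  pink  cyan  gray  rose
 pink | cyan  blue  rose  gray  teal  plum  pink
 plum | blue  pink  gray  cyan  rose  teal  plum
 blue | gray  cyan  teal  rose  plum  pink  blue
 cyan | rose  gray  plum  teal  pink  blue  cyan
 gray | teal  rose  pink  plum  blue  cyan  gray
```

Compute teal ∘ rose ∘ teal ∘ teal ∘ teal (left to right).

teal ∘ rose = plum
plum ∘ teal = blue
blue ∘ teal = gray
gray ∘ teal = teal
(Structurally, K here is isomorphic to the cyclic group Z_7.)

teal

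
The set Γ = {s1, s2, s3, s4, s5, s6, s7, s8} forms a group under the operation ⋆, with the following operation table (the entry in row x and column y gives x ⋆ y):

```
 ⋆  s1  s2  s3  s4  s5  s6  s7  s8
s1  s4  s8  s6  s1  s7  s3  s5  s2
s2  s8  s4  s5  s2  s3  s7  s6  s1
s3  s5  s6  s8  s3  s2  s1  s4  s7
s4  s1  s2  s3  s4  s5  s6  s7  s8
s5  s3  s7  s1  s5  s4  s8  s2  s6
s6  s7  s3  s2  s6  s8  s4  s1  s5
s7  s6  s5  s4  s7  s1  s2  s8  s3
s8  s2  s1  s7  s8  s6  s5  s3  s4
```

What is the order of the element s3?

The identity element is s4 (its row matches the header).
s3^1 = s3
s3^2 = s3 ⋆ s3 = s8
s3^3 = s8 ⋆ s3 = s7
s3^4 = s7 ⋆ s3 = s4
The first power of s3 equal to the identity is s3^4, so ord(s3) = 4.

4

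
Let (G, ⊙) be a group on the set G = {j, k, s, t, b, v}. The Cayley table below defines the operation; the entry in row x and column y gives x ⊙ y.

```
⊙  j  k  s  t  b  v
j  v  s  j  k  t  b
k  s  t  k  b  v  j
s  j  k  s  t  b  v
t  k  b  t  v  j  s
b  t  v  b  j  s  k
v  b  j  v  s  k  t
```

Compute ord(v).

The identity element is s (its row matches the header).
v^1 = v
v^2 = v ⊙ v = t
v^3 = t ⊙ v = s
The first power of v equal to the identity is v^3, so ord(v) = 3.

3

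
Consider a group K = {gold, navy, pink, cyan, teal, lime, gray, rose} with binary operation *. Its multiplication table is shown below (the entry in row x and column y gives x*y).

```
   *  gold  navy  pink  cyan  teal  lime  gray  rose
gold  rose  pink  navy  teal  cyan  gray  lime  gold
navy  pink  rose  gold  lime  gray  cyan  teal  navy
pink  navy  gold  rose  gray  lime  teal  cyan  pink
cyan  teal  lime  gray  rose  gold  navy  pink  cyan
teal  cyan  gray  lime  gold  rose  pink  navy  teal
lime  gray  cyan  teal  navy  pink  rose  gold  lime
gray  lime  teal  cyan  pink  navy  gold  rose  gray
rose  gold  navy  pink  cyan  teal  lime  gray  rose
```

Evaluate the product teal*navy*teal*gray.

teal*navy = gray
gray*teal = navy
navy*gray = teal

teal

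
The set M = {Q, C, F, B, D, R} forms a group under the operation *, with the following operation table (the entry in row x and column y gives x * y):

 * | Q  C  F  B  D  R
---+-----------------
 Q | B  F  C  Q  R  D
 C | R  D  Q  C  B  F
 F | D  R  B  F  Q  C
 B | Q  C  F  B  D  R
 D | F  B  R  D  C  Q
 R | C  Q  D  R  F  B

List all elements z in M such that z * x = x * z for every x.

{B}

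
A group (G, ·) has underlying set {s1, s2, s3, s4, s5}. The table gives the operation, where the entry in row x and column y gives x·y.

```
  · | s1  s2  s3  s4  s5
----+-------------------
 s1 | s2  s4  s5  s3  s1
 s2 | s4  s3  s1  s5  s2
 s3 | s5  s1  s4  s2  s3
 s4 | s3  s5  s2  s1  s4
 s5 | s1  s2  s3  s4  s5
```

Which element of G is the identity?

The identity e satisfies e·x = x for all x, so its row in the table reproduces the column headers.
Row s5 reads: s1, s2, s3, s4, s5 — exactly the header order. So s5 is the identity.

s5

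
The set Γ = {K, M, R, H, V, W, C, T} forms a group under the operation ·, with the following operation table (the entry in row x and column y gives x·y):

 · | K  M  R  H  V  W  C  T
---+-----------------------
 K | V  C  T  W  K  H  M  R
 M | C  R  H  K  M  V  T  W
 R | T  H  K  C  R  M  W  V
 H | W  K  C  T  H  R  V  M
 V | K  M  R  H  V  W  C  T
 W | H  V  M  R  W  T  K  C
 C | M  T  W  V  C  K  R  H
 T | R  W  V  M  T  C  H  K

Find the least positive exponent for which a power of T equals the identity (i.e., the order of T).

4

The identity element is V (its row matches the header).
T^1 = T
T^2 = T·T = K
T^3 = K·T = R
T^4 = R·T = V
The first power of T equal to the identity is T^4, so ord(T) = 4.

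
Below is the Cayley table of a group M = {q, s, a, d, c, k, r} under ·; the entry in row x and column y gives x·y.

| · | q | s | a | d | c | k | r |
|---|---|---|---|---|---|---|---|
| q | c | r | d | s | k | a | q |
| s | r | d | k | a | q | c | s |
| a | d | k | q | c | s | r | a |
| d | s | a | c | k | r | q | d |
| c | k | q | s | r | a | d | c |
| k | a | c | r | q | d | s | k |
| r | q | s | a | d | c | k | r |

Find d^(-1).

First locate the identity: row r matches the header, so r is the identity.
Scan row d for r: d·c = r. Hence d^(-1) = c.

c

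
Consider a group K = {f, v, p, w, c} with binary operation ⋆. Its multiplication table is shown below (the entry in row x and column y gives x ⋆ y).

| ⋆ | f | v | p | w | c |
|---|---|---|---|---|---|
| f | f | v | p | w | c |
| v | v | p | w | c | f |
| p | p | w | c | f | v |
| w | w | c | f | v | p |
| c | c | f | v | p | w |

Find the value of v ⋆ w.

Read row v, column w: v ⋆ w = c.

c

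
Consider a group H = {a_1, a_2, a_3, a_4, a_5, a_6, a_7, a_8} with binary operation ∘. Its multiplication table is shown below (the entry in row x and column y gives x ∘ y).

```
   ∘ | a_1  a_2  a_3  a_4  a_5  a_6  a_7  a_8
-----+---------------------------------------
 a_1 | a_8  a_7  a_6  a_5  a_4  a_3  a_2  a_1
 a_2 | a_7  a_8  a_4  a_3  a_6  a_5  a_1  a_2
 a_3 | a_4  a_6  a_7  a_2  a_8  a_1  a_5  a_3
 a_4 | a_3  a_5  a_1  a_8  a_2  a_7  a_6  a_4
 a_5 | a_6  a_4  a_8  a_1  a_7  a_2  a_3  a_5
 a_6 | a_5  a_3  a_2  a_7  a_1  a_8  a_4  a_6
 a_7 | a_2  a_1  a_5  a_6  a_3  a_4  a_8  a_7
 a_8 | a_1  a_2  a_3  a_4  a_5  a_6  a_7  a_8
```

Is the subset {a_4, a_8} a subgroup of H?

{a_4, a_8} contains the identity a_8.
Checking products: every product of two elements of {a_4, a_8} (read from the table) lies in {a_4, a_8}, so the set is closed.
In a finite group, a nonempty closed subset is a subgroup. So {a_4, a_8} ≤ H.

Yes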